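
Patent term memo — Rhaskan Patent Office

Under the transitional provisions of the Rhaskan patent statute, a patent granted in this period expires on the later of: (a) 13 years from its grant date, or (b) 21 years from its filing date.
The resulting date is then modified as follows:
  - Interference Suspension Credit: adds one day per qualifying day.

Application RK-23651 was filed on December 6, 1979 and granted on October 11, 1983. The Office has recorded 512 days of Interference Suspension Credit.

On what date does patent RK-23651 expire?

2002-05-02

(a) grant + 13 years → 11 October 1996.
(b) filing + 21 years → 6 December 2000.
Later of the two: 6 December 2000.
Interference Suspension Credit: +512 days → 2 May 2002.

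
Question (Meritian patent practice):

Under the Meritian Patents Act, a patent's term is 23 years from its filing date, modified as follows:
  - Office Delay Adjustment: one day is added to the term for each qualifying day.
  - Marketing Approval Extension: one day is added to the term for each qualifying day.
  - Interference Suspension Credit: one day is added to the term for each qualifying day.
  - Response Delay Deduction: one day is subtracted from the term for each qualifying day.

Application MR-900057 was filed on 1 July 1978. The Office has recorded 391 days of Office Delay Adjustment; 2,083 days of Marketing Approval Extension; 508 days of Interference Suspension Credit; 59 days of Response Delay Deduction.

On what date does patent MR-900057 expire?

Base term: filing date + 23 years → 1 July 2001.
Office Delay Adjustment: +391 days → 27 July 2002.
Marketing Approval Extension: +2083 days → 9 April 2008.
Interference Suspension Credit: +508 days → 30 August 2009.
Response Delay Deduction: −59 days → 2 July 2009.

July 2, 2009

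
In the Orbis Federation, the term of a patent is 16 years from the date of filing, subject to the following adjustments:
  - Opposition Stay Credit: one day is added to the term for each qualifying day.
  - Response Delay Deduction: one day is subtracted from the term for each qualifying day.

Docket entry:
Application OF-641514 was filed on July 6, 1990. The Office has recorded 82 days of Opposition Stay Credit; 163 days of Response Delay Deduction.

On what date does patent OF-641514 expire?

2006-04-16

Base term: filing date + 16 years → 6 July 2006.
Opposition Stay Credit: +82 days → 26 September 2006.
Response Delay Deduction: −163 days → 16 April 2006.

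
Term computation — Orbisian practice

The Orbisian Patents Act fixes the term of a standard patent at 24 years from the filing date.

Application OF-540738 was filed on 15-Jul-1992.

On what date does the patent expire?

Filing date + 24 years → 15 July 2016.

2016-07-15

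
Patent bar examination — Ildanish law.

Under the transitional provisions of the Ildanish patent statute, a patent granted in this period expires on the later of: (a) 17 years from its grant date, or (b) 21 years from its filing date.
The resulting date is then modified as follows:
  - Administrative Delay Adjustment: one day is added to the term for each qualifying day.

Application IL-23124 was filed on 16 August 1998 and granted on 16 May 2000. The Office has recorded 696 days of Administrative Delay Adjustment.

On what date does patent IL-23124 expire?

2021-07-12

(a) grant + 17 years → 16 May 2017.
(b) filing + 21 years → 16 August 2019.
Later of the two: 16 August 2019.
Administrative Delay Adjustment: +696 days → 12 July 2021.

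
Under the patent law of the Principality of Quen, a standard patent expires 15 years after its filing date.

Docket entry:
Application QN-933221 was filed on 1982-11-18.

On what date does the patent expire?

Filing date + 15 years → 18 November 1997.

1997-11-18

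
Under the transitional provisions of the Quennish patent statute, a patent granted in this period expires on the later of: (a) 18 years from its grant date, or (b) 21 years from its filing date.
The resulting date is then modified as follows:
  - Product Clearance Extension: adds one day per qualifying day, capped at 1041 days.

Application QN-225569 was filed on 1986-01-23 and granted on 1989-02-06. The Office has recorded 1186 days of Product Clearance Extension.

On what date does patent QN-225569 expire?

2009-12-13

(a) grant + 18 years → 6 February 2007.
(b) filing + 21 years → 23 January 2007.
Later of the two: 6 February 2007.
Product Clearance Extension: 1186 days claimed exceeds the 1041-day cap, so +1041 days → 13 December 2009.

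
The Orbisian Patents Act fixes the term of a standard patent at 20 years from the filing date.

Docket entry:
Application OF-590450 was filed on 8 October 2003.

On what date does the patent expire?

Filing date + 20 years → 8 October 2023.

2023-10-08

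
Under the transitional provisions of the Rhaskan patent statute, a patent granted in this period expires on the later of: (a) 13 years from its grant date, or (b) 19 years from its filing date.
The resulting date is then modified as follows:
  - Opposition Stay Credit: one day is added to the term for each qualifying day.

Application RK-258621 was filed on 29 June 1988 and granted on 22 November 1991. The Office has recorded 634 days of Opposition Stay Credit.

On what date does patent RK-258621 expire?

March 24, 2009

(a) grant + 13 years → 22 November 2004.
(b) filing + 19 years → 29 June 2007.
Later of the two: 29 June 2007.
Opposition Stay Credit: +634 days → 24 March 2009.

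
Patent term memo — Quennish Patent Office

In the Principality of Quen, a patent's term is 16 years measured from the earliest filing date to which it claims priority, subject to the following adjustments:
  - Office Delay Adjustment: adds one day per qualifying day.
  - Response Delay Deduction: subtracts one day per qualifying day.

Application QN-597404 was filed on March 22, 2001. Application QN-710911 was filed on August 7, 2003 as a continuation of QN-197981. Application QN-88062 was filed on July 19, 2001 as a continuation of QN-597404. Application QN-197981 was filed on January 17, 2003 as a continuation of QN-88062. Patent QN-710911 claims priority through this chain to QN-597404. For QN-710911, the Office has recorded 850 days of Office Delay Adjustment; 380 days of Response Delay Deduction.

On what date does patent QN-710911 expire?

2018-07-05

Earliest priority filing: 22 March 2001.
Base term: 22 March 2001 + 16 years → 22 March 2017.
Office Delay Adjustment: +850 days → 20 July 2019.
Response Delay Deduction: −380 days → 5 July 2018.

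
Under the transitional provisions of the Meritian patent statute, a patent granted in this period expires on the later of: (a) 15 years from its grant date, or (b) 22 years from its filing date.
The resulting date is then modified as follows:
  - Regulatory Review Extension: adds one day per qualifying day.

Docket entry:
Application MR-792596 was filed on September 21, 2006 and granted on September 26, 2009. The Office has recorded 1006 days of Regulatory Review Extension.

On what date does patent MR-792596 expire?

June 24, 2031

(a) grant + 15 years → 26 September 2024.
(b) filing + 22 years → 21 September 2028.
Later of the two: 21 September 2028.
Regulatory Review Extension: +1006 days → 24 June 2031.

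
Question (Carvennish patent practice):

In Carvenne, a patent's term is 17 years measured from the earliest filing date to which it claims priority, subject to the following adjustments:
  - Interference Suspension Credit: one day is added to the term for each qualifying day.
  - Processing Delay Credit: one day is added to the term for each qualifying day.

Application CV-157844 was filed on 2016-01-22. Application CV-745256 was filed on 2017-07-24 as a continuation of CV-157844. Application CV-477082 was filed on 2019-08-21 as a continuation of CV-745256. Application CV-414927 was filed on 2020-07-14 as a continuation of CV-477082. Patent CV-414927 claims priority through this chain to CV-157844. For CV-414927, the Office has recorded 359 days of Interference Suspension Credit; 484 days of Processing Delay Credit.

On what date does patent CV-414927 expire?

2035-05-15

Earliest priority filing: 22 January 2016.
Base term: 22 January 2016 + 17 years → 22 January 2033.
Interference Suspension Credit: +359 days → 16 January 2034.
Processing Delay Credit: +484 days → 15 May 2035.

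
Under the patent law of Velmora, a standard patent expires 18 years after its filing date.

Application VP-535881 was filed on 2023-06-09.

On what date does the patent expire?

June 9, 2041

Filing date + 18 years → 9 June 2041.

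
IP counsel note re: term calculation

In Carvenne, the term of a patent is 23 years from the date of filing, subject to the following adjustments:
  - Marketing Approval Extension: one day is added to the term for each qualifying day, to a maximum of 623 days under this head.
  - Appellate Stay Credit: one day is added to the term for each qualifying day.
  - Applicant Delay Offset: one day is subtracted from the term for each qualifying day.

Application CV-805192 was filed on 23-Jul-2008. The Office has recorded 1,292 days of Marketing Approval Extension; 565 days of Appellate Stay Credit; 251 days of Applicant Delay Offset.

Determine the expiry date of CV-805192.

Base term: filing date + 23 years → 23 July 2031.
Marketing Approval Extension: 1292 days claimed exceeds the 623-day cap, so +623 days → 6 April 2033.
Appellate Stay Credit: +565 days → 23 October 2034.
Applicant Delay Offset: −251 days → 14 February 2034.

2034-02-14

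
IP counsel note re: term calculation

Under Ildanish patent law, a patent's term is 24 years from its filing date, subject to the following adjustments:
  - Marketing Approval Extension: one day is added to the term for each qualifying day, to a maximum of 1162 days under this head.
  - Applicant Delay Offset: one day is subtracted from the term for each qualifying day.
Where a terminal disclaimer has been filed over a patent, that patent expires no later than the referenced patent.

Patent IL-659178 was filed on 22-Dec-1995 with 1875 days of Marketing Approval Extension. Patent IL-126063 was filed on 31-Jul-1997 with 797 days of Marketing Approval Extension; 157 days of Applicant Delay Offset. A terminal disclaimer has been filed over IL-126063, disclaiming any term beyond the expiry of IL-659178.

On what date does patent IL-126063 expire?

2023-02-26

Natural term of IL-126063:
  Base: filing + 24 years → 31 July 2021.
  Marketing Approval Extension: 797 days (within the 1162-day cap) → +797 days → 6 October 2023.
  Applicant Delay Offset: −157 days → 2 May 2023.
Expiry of referenced patent IL-659178:
  Base: filing + 24 years → 22 December 2019.
  Marketing Approval Extension: 1875 days claimed exceeds the 1162-day cap, so +1162 days → 26 February 2023.
Terminal disclaimer: IL-126063 expires on the earlier of 2 May 2023 and 26 February 2023.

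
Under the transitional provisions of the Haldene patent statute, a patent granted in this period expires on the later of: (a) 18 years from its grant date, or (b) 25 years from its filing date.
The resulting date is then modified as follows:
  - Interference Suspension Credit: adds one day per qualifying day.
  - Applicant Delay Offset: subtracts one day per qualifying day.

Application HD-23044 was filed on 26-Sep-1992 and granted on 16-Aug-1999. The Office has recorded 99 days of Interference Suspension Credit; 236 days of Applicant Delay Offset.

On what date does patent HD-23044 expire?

(a) grant + 18 years → 16 August 2017.
(b) filing + 25 years → 26 September 2017.
Later of the two: 26 September 2017.
Interference Suspension Credit: +99 days → 3 January 2018.
Applicant Delay Offset: −236 days → 12 May 2017.

May 12, 2017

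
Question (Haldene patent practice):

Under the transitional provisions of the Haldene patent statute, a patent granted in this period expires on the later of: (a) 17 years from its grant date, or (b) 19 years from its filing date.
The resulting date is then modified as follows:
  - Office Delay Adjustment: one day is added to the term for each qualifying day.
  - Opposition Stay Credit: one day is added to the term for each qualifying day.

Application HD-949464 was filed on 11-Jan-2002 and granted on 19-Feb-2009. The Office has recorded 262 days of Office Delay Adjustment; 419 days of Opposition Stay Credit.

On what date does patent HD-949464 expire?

(a) grant + 17 years → 19 February 2026.
(b) filing + 19 years → 11 January 2021.
Later of the two: 19 February 2026.
Office Delay Adjustment: +262 days → 8 November 2026.
Opposition Stay Credit: +419 days → 1 January 2028.

January 1, 2028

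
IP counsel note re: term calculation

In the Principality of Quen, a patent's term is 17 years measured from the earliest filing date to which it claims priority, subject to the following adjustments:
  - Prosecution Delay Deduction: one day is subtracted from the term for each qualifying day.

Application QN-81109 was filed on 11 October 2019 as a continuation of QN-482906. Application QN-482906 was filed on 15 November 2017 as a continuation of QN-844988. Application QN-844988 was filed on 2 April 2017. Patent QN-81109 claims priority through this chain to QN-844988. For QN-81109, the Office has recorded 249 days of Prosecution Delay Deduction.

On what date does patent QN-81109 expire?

2033-07-27

Earliest priority filing: 2 April 2017.
Base term: 2 April 2017 + 17 years → 2 April 2034.
Prosecution Delay Deduction: −249 days → 27 July 2033.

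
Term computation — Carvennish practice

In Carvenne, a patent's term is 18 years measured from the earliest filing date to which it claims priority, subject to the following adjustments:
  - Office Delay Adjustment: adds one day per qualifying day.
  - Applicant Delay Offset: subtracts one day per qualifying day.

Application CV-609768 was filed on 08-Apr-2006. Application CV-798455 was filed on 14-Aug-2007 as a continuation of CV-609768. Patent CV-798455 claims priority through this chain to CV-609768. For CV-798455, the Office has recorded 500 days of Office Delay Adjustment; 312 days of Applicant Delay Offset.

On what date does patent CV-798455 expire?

Earliest priority filing: 8 April 2006.
Base term: 8 April 2006 + 18 years → 8 April 2024.
Office Delay Adjustment: +500 days → 21 August 2025.
Applicant Delay Offset: −312 days → 13 October 2024.

2024-10-13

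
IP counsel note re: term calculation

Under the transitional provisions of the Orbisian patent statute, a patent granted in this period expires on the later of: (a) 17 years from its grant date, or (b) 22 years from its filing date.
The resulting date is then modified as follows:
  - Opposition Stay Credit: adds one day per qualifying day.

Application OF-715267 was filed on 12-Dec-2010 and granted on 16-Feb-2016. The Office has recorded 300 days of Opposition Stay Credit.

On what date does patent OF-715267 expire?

2033-12-13

(a) grant + 17 years → 16 February 2033.
(b) filing + 22 years → 12 December 2032.
Later of the two: 16 February 2033.
Opposition Stay Credit: +300 days → 13 December 2033.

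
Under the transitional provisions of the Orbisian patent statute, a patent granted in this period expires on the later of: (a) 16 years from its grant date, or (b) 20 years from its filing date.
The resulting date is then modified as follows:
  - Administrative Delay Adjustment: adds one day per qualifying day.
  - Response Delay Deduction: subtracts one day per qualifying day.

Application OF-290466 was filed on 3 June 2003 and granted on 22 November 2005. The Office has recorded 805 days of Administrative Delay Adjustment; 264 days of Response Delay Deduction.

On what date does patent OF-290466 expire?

(a) grant + 16 years → 22 November 2021.
(b) filing + 20 years → 3 June 2023.
Later of the two: 3 June 2023.
Administrative Delay Adjustment: +805 days → 16 August 2025.
Response Delay Deduction: −264 days → 25 November 2024.

November 25, 2024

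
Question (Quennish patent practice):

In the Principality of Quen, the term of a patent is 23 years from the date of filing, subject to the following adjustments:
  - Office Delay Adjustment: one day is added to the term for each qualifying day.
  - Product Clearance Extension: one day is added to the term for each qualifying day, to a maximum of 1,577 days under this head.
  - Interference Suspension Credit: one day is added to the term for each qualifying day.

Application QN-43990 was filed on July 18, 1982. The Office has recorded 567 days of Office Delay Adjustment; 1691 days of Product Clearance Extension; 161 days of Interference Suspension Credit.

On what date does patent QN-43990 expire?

Base term: filing date + 23 years → 18 July 2005.
Office Delay Adjustment: +567 days → 5 February 2007.
Product Clearance Extension: 1691 days claimed exceeds the 1577-day cap, so +1577 days → 1 June 2011.
Interference Suspension Credit: +161 days → 9 November 2011.

November 9, 2011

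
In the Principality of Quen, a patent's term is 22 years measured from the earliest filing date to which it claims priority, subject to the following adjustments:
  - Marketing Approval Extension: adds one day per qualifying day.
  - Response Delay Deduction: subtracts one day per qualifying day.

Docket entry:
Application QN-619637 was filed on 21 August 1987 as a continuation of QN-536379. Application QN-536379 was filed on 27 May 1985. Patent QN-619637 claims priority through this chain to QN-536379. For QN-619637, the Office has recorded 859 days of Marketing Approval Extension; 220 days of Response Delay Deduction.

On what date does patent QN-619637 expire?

February 24, 2009

Earliest priority filing: 27 May 1985.
Base term: 27 May 1985 + 22 years → 27 May 2007.
Marketing Approval Extension: +859 days → 2 October 2009.
Response Delay Deduction: −220 days → 24 February 2009.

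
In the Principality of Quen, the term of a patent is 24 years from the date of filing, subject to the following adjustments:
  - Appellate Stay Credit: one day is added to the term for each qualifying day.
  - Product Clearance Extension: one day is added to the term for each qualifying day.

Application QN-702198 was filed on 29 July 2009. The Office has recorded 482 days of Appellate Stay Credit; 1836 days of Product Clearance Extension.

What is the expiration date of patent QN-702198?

December 3, 2039

Base term: filing date + 24 years → 29 July 2033.
Appellate Stay Credit: +482 days → 23 November 2034.
Product Clearance Extension: +1836 days → 3 December 2039.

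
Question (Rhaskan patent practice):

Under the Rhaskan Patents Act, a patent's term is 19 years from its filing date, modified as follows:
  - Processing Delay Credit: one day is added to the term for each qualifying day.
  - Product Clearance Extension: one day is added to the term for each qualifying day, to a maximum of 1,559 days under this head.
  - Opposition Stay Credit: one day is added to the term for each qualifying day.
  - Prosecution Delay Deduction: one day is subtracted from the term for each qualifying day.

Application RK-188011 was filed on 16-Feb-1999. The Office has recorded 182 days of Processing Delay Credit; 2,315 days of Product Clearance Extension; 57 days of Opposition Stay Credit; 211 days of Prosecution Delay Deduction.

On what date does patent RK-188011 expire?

Base term: filing date + 19 years → 16 February 2018.
Processing Delay Credit: +182 days → 17 August 2018.
Product Clearance Extension: 2315 days claimed exceeds the 1559-day cap, so +1559 days → 23 November 2022.
Opposition Stay Credit: +57 days → 19 January 2023.
Prosecution Delay Deduction: −211 days → 22 June 2022.

2022-06-22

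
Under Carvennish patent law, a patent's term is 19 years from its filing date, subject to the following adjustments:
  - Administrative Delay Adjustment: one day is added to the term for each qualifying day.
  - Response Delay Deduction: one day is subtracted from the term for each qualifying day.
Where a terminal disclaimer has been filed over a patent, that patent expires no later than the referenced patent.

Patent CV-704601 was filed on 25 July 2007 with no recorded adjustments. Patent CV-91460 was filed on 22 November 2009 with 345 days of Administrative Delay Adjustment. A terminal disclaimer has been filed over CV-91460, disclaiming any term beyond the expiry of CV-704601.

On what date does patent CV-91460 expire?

July 25, 2026

Natural term of CV-91460:
  Base: filing + 19 years → 22 November 2028.
  Administrative Delay Adjustment: +345 days → 2 November 2029.
Expiry of referenced patent CV-704601:
  Base: filing + 19 years → 25 July 2026.
Terminal disclaimer: CV-91460 expires on the earlier of 2 November 2029 and 25 July 2026.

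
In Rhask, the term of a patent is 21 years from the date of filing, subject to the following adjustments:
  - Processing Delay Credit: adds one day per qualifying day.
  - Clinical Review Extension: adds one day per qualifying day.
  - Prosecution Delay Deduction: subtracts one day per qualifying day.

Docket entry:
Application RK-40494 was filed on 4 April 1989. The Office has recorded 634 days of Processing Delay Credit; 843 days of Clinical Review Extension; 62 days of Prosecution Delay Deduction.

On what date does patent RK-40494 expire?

Base term: filing date + 21 years → 4 April 2010.
Processing Delay Credit: +634 days → 29 December 2011.
Clinical Review Extension: +843 days → 20 April 2014.
Prosecution Delay Deduction: −62 days → 17 February 2014.

2014-02-17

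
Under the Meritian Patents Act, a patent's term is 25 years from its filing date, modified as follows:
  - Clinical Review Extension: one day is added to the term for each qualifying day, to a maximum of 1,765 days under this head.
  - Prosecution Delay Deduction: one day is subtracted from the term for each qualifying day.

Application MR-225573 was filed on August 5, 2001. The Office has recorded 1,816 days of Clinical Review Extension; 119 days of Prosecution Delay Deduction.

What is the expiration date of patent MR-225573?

2031-02-06

Base term: filing date + 25 years → 5 August 2026.
Clinical Review Extension: 1816 days claimed exceeds the 1765-day cap, so +1765 days → 5 June 2031.
Prosecution Delay Deduction: −119 days → 6 February 2031.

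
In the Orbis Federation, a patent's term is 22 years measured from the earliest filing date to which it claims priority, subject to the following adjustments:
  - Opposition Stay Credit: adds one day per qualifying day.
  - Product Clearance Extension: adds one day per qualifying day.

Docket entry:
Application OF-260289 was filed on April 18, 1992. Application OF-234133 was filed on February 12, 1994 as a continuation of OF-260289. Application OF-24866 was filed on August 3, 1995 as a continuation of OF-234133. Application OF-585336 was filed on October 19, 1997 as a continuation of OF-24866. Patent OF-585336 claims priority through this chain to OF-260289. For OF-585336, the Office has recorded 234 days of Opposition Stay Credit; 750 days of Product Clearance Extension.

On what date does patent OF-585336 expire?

December 27, 2016

Earliest priority filing: 18 April 1992.
Base term: 18 April 1992 + 22 years → 18 April 2014.
Opposition Stay Credit: +234 days → 8 December 2014.
Product Clearance Extension: +750 days → 27 December 2016.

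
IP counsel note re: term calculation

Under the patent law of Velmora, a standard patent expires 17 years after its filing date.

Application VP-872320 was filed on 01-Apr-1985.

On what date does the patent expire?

April 1, 2002

Filing date + 17 years → 1 April 2002.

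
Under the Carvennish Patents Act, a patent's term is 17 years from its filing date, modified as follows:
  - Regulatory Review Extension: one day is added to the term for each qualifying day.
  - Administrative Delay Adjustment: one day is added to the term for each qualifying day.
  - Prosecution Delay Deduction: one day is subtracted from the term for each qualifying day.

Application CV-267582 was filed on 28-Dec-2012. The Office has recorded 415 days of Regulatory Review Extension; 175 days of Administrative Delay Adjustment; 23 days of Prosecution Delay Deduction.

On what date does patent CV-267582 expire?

Base term: filing date + 17 years → 28 December 2029.
Regulatory Review Extension: +415 days → 16 February 2031.
Administrative Delay Adjustment: +175 days → 10 August 2031.
Prosecution Delay Deduction: −23 days → 18 July 2031.

2031-07-18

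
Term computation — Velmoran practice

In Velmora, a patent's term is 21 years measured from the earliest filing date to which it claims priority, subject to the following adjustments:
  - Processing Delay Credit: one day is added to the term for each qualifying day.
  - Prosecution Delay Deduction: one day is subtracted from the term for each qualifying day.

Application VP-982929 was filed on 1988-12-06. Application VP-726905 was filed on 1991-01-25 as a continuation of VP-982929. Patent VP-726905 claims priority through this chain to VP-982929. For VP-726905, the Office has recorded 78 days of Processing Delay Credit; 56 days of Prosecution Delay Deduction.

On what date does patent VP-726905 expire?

December 28, 2009

Earliest priority filing: 6 December 1988.
Base term: 6 December 1988 + 21 years → 6 December 2009.
Processing Delay Credit: +78 days → 22 February 2010.
Prosecution Delay Deduction: −56 days → 28 December 2009.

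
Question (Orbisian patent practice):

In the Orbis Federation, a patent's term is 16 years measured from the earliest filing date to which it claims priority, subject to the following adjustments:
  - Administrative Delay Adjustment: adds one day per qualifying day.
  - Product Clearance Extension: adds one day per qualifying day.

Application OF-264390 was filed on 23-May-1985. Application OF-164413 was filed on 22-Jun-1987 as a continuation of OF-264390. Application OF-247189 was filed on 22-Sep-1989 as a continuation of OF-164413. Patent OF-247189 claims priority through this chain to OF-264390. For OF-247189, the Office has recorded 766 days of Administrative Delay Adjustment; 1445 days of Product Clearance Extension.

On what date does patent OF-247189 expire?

2007-06-12

Earliest priority filing: 23 May 1985.
Base term: 23 May 1985 + 16 years → 23 May 2001.
Administrative Delay Adjustment: +766 days → 28 June 2003.
Product Clearance Extension: +1445 days → 12 June 2007.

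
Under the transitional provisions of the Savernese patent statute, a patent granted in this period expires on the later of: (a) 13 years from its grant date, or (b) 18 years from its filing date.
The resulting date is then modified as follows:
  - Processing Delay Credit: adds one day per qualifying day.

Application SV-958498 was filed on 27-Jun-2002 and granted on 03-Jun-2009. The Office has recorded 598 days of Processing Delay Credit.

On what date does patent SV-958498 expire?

2024-01-22

(a) grant + 13 years → 3 June 2022.
(b) filing + 18 years → 27 June 2020.
Later of the two: 3 June 2022.
Processing Delay Credit: +598 days → 22 January 2024.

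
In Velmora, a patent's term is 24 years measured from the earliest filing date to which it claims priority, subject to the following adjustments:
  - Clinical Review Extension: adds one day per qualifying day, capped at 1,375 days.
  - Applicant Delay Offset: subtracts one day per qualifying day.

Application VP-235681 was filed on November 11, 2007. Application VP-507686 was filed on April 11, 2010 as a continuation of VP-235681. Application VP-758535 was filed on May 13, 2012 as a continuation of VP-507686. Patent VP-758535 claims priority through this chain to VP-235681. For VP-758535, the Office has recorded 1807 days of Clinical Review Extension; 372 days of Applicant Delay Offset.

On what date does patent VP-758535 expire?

2034-08-10

Earliest priority filing: 11 November 2007.
Base term: 11 November 2007 + 24 years → 11 November 2031.
Clinical Review Extension: 1807 days claimed exceeds the 1375-day cap, so +1375 days → 17 August 2035.
Applicant Delay Offset: −372 days → 10 August 2034.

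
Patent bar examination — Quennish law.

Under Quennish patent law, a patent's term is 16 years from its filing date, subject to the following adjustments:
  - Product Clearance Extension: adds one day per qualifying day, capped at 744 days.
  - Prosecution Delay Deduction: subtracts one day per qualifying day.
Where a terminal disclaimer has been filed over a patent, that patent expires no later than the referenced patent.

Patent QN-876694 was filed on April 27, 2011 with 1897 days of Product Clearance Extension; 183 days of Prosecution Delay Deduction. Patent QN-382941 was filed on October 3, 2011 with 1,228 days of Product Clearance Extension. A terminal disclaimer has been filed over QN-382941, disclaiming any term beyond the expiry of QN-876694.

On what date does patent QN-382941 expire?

2028-11-08

Natural term of QN-382941:
  Base: filing + 16 years → 3 October 2027.
  Product Clearance Extension: 1228 days claimed exceeds the 744-day cap, so +744 days → 16 October 2029.
Expiry of referenced patent QN-876694:
  Base: filing + 16 years → 27 April 2027.
  Product Clearance Extension: 1897 days claimed exceeds the 744-day cap, so +744 days → 10 May 2029.
  Prosecution Delay Deduction: −183 days → 8 November 2028.
Terminal disclaimer: QN-382941 expires on the earlier of 16 October 2029 and 8 November 2028.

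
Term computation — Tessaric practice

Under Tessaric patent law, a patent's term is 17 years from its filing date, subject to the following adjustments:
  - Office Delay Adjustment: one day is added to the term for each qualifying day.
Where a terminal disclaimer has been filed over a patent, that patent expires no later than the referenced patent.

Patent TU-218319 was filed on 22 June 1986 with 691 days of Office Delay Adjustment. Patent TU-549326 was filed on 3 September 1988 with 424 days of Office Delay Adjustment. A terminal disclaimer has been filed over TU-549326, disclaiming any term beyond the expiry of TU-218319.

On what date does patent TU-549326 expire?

Natural term of TU-549326:
  Base: filing + 17 years → 3 September 2005.
  Office Delay Adjustment: +424 days → 1 November 2006.
Expiry of referenced patent TU-218319:
  Base: filing + 17 years → 22 June 2003.
  Office Delay Adjustment: +691 days → 13 May 2005.
Terminal disclaimer: TU-549326 expires on the earlier of 1 November 2006 and 13 May 2005.

2005-05-13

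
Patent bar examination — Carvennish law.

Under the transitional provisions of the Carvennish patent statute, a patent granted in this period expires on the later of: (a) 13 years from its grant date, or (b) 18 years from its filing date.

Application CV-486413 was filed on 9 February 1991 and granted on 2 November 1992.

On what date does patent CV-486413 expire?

February 9, 2009

(a) grant + 13 years → 2 November 2005.
(b) filing + 18 years → 9 February 2009.
Later of the two: 9 February 2009.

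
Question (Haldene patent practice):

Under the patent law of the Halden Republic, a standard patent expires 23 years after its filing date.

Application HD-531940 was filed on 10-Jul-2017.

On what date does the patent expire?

Filing date + 23 years → 10 July 2040.

2040-07-10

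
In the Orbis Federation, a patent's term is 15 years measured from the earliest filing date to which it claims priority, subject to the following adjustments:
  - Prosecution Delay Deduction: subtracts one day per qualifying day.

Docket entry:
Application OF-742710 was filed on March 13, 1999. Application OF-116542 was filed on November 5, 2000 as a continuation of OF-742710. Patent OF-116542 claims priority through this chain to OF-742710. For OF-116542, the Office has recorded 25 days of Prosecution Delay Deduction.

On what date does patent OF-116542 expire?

2014-02-16

Earliest priority filing: 13 March 1999.
Base term: 13 March 1999 + 15 years → 13 March 2014.
Prosecution Delay Deduction: −25 days → 16 February 2014.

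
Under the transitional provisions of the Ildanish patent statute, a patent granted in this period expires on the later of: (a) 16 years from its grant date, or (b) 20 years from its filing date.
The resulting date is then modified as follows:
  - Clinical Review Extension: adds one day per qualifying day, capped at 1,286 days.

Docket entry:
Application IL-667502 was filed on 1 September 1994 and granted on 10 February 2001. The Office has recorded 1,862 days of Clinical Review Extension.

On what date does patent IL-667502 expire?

(a) grant + 16 years → 10 February 2017.
(b) filing + 20 years → 1 September 2014.
Later of the two: 10 February 2017.
Clinical Review Extension: 1862 days claimed exceeds the 1286-day cap, so +1286 days → 19 August 2020.

August 19, 2020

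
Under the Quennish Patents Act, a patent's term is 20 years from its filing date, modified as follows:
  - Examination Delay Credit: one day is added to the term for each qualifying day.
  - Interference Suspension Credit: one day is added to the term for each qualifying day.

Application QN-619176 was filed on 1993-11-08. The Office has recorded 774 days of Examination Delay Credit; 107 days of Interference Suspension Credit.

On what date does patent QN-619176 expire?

April 7, 2016

Base term: filing date + 20 years → 8 November 2013.
Examination Delay Credit: +774 days → 22 December 2015.
Interference Suspension Credit: +107 days → 7 April 2016.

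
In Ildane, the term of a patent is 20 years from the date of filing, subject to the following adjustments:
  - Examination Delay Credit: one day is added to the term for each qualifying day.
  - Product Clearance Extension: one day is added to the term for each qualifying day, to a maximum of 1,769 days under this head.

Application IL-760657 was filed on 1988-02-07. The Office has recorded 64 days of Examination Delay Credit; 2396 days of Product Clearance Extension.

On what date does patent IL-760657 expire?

February 13, 2013

Base term: filing date + 20 years → 7 February 2008.
Examination Delay Credit: +64 days → 11 April 2008.
Product Clearance Extension: 2396 days claimed exceeds the 1769-day cap, so +1769 days → 13 February 2013.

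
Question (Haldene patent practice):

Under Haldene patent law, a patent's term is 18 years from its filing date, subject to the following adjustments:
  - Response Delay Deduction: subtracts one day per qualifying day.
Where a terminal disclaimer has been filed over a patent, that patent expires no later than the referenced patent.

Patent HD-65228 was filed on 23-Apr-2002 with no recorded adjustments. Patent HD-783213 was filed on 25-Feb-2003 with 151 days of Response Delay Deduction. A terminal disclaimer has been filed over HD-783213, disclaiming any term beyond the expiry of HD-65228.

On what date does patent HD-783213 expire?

Natural term of HD-783213:
  Base: filing + 18 years → 25 February 2021.
  Response Delay Deduction: −151 days → 27 September 2020.
Expiry of referenced patent HD-65228:
  Base: filing + 18 years → 23 April 2020.
Terminal disclaimer: HD-783213 expires on the earlier of 27 September 2020 and 23 April 2020.

April 23, 2020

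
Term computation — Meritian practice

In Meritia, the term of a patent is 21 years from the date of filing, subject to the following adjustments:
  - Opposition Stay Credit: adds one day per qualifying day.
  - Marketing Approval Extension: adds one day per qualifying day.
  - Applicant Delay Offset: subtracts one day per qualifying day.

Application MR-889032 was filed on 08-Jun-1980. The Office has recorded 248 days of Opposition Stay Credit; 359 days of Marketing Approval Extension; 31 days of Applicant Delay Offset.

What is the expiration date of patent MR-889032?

Base term: filing date + 21 years → 8 June 2001.
Opposition Stay Credit: +248 days → 11 February 2002.
Marketing Approval Extension: +359 days → 5 February 2003.
Applicant Delay Offset: −31 days → 5 January 2003.

2003-01-05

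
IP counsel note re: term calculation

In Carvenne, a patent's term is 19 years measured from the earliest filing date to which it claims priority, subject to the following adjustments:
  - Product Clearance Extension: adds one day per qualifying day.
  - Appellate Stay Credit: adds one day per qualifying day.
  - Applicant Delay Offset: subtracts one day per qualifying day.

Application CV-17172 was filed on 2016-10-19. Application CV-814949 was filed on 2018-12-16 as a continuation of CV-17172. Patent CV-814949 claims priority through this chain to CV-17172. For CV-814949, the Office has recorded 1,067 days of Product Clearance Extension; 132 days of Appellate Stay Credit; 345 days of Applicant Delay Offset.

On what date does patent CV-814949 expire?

2038-02-19

Earliest priority filing: 19 October 2016.
Base term: 19 October 2016 + 19 years → 19 October 2035.
Product Clearance Extension: +1067 days → 20 September 2038.
Appellate Stay Credit: +132 days → 30 January 2039.
Applicant Delay Offset: −345 days → 19 February 2038.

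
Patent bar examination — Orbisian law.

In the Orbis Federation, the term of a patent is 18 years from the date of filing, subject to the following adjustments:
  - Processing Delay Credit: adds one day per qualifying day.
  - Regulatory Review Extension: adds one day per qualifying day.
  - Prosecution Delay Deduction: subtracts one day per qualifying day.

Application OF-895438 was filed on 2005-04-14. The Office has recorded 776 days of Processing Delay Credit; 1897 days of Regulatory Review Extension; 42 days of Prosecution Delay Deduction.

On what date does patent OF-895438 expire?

June 27, 2030

Base term: filing date + 18 years → 14 April 2023.
Processing Delay Credit: +776 days → 29 May 2025.
Regulatory Review Extension: +1897 days → 8 August 2030.
Prosecution Delay Deduction: −42 days → 27 June 2030.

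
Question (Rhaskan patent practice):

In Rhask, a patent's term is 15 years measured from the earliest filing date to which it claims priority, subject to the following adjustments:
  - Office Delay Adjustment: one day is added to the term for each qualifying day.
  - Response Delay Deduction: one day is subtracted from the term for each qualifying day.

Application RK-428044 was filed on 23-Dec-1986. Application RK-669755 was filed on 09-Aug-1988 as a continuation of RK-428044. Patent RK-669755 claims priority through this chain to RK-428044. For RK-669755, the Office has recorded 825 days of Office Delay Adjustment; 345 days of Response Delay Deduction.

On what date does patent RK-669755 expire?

Earliest priority filing: 23 December 1986.
Base term: 23 December 1986 + 15 years → 23 December 2001.
Office Delay Adjustment: +825 days → 27 March 2004.
Response Delay Deduction: −345 days → 17 April 2003.

April 17, 2003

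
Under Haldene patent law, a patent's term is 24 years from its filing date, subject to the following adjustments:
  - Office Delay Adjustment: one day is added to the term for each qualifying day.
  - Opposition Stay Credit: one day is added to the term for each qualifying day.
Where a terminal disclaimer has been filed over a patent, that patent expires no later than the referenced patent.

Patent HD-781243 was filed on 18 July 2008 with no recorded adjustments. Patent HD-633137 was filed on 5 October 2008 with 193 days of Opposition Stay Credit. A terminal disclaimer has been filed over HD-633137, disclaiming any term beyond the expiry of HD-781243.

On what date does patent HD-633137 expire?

Natural term of HD-633137:
  Base: filing + 24 years → 5 October 2032.
  Opposition Stay Credit: +193 days → 16 April 2033.
Expiry of referenced patent HD-781243:
  Base: filing + 24 years → 18 July 2032.
Terminal disclaimer: HD-633137 expires on the earlier of 16 April 2033 and 18 July 2032.

2032-07-18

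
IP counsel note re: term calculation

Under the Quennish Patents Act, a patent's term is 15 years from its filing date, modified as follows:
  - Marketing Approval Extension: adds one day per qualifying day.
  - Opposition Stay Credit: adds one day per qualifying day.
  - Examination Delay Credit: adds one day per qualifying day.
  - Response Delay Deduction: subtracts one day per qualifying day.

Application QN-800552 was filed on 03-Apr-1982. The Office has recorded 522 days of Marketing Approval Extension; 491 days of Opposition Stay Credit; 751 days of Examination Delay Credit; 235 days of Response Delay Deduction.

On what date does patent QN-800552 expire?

Base term: filing date + 15 years → 3 April 1997.
Marketing Approval Extension: +522 days → 7 September 1998.
Opposition Stay Credit: +491 days → 11 January 2000.
Examination Delay Credit: +751 days → 31 January 2002.
Response Delay Deduction: −235 days → 10 June 2001.

June 10, 2001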